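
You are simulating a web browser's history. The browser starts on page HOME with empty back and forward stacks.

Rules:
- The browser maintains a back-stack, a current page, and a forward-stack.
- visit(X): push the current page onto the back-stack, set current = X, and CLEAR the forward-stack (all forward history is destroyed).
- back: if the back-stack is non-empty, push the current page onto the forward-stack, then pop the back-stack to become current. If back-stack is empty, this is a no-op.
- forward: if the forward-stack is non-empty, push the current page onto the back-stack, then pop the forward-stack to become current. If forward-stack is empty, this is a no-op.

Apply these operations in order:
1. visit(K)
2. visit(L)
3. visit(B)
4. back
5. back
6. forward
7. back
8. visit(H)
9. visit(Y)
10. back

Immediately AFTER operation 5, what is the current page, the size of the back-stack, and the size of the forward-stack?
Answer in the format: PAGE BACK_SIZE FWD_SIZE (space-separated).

After 1 (visit(K)): cur=K back=1 fwd=0
After 2 (visit(L)): cur=L back=2 fwd=0
After 3 (visit(B)): cur=B back=3 fwd=0
After 4 (back): cur=L back=2 fwd=1
After 5 (back): cur=K back=1 fwd=2

K 1 2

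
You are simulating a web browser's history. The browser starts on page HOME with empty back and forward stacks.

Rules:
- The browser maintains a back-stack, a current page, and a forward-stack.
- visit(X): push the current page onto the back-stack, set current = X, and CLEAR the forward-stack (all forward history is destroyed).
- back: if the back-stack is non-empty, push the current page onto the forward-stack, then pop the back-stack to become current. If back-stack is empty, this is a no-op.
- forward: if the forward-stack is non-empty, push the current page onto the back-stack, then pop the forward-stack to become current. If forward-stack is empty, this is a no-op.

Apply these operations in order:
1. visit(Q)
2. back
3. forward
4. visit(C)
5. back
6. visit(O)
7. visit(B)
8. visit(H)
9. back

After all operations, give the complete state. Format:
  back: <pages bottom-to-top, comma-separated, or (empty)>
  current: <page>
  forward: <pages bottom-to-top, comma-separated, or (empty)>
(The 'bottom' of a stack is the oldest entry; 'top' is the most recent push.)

After 1 (visit(Q)): cur=Q back=1 fwd=0
After 2 (back): cur=HOME back=0 fwd=1
After 3 (forward): cur=Q back=1 fwd=0
After 4 (visit(C)): cur=C back=2 fwd=0
After 5 (back): cur=Q back=1 fwd=1
After 6 (visit(O)): cur=O back=2 fwd=0
After 7 (visit(B)): cur=B back=3 fwd=0
After 8 (visit(H)): cur=H back=4 fwd=0
After 9 (back): cur=B back=3 fwd=1

Answer: back: HOME,Q,O
current: B
forward: H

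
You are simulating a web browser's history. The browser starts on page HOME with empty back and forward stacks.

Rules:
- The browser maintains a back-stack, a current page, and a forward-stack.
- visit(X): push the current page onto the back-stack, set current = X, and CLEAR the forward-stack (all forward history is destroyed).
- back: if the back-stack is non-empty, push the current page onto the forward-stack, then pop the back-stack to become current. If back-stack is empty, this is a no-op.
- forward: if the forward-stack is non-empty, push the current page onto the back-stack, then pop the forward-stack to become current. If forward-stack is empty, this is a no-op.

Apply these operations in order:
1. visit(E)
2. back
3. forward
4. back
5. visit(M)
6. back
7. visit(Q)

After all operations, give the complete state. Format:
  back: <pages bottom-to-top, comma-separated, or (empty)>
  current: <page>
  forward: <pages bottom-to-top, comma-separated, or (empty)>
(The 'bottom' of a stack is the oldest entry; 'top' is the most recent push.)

After 1 (visit(E)): cur=E back=1 fwd=0
After 2 (back): cur=HOME back=0 fwd=1
After 3 (forward): cur=E back=1 fwd=0
After 4 (back): cur=HOME back=0 fwd=1
After 5 (visit(M)): cur=M back=1 fwd=0
After 6 (back): cur=HOME back=0 fwd=1
After 7 (visit(Q)): cur=Q back=1 fwd=0

Answer: back: HOME
current: Q
forward: (empty)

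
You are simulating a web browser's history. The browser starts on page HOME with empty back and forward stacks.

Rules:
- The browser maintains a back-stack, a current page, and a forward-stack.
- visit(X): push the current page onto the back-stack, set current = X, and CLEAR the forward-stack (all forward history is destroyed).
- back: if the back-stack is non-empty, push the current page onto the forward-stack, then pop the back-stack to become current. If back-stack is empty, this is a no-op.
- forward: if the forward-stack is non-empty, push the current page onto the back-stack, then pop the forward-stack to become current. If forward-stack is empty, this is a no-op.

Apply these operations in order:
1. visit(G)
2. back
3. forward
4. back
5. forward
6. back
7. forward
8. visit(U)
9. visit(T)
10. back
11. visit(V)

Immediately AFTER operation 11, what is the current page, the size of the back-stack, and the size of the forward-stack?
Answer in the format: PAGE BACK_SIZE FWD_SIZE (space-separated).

After 1 (visit(G)): cur=G back=1 fwd=0
After 2 (back): cur=HOME back=0 fwd=1
After 3 (forward): cur=G back=1 fwd=0
After 4 (back): cur=HOME back=0 fwd=1
After 5 (forward): cur=G back=1 fwd=0
After 6 (back): cur=HOME back=0 fwd=1
After 7 (forward): cur=G back=1 fwd=0
After 8 (visit(U)): cur=U back=2 fwd=0
After 9 (visit(T)): cur=T back=3 fwd=0
After 10 (back): cur=U back=2 fwd=1
After 11 (visit(V)): cur=V back=3 fwd=0

V 3 0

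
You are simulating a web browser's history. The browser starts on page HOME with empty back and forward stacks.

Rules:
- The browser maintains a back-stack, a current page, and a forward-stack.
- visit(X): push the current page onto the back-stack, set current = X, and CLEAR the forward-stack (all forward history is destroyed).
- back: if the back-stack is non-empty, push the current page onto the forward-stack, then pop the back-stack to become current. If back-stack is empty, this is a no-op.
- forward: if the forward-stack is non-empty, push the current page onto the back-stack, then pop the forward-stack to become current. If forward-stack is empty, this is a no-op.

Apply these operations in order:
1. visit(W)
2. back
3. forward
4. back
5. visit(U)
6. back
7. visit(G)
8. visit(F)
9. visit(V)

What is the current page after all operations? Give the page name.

Answer: V

Derivation:
After 1 (visit(W)): cur=W back=1 fwd=0
After 2 (back): cur=HOME back=0 fwd=1
After 3 (forward): cur=W back=1 fwd=0
After 4 (back): cur=HOME back=0 fwd=1
After 5 (visit(U)): cur=U back=1 fwd=0
After 6 (back): cur=HOME back=0 fwd=1
After 7 (visit(G)): cur=G back=1 fwd=0
After 8 (visit(F)): cur=F back=2 fwd=0
After 9 (visit(V)): cur=V back=3 fwd=0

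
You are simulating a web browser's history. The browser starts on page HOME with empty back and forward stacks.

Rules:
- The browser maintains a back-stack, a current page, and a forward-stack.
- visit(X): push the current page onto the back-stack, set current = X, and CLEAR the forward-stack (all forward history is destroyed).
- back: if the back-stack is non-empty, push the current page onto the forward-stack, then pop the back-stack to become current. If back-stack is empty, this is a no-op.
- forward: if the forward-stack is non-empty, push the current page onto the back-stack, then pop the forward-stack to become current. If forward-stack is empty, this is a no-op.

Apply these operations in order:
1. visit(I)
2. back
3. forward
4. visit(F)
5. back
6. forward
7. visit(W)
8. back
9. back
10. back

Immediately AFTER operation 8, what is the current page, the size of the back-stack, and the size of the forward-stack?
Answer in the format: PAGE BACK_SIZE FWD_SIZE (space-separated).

After 1 (visit(I)): cur=I back=1 fwd=0
After 2 (back): cur=HOME back=0 fwd=1
After 3 (forward): cur=I back=1 fwd=0
After 4 (visit(F)): cur=F back=2 fwd=0
After 5 (back): cur=I back=1 fwd=1
After 6 (forward): cur=F back=2 fwd=0
After 7 (visit(W)): cur=W back=3 fwd=0
After 8 (back): cur=F back=2 fwd=1

F 2 1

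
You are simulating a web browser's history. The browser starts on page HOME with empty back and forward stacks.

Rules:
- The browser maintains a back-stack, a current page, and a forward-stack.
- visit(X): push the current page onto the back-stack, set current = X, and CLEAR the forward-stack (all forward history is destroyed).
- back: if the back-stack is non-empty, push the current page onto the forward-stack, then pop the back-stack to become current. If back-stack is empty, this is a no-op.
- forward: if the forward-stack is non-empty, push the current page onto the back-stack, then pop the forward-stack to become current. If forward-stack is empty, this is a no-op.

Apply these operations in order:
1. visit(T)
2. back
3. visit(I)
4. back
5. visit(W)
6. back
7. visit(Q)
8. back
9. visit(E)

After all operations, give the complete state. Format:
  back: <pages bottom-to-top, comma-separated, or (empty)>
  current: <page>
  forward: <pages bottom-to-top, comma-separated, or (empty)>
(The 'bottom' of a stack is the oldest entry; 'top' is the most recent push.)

Answer: back: HOME
current: E
forward: (empty)

Derivation:
After 1 (visit(T)): cur=T back=1 fwd=0
After 2 (back): cur=HOME back=0 fwd=1
After 3 (visit(I)): cur=I back=1 fwd=0
After 4 (back): cur=HOME back=0 fwd=1
After 5 (visit(W)): cur=W back=1 fwd=0
After 6 (back): cur=HOME back=0 fwd=1
After 7 (visit(Q)): cur=Q back=1 fwd=0
After 8 (back): cur=HOME back=0 fwd=1
After 9 (visit(E)): cur=E back=1 fwd=0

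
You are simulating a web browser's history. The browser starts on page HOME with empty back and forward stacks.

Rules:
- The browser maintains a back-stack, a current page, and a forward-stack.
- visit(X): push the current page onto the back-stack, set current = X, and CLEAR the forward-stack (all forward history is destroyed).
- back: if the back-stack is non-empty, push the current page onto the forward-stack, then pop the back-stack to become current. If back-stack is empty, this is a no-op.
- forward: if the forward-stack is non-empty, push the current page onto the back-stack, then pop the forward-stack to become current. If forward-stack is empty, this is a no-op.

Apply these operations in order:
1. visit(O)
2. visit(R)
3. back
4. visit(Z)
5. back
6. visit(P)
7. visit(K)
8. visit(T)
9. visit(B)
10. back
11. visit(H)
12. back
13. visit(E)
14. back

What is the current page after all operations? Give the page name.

Answer: T

Derivation:
After 1 (visit(O)): cur=O back=1 fwd=0
After 2 (visit(R)): cur=R back=2 fwd=0
After 3 (back): cur=O back=1 fwd=1
After 4 (visit(Z)): cur=Z back=2 fwd=0
After 5 (back): cur=O back=1 fwd=1
After 6 (visit(P)): cur=P back=2 fwd=0
After 7 (visit(K)): cur=K back=3 fwd=0
After 8 (visit(T)): cur=T back=4 fwd=0
After 9 (visit(B)): cur=B back=5 fwd=0
After 10 (back): cur=T back=4 fwd=1
After 11 (visit(H)): cur=H back=5 fwd=0
After 12 (back): cur=T back=4 fwd=1
After 13 (visit(E)): cur=E back=5 fwd=0
After 14 (back): cur=T back=4 fwd=1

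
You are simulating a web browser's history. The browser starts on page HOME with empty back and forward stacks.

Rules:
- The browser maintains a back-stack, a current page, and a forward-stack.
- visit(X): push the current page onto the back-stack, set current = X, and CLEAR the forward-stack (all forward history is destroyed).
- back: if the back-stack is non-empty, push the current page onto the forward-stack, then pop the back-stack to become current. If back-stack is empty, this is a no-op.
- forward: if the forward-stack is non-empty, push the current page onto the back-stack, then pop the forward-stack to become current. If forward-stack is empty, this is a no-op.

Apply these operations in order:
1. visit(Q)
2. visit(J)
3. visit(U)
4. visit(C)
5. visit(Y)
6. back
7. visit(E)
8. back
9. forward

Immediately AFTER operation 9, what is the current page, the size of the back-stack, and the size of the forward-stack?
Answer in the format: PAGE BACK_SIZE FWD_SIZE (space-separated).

After 1 (visit(Q)): cur=Q back=1 fwd=0
After 2 (visit(J)): cur=J back=2 fwd=0
After 3 (visit(U)): cur=U back=3 fwd=0
After 4 (visit(C)): cur=C back=4 fwd=0
After 5 (visit(Y)): cur=Y back=5 fwd=0
After 6 (back): cur=C back=4 fwd=1
After 7 (visit(E)): cur=E back=5 fwd=0
After 8 (back): cur=C back=4 fwd=1
After 9 (forward): cur=E back=5 fwd=0

E 5 0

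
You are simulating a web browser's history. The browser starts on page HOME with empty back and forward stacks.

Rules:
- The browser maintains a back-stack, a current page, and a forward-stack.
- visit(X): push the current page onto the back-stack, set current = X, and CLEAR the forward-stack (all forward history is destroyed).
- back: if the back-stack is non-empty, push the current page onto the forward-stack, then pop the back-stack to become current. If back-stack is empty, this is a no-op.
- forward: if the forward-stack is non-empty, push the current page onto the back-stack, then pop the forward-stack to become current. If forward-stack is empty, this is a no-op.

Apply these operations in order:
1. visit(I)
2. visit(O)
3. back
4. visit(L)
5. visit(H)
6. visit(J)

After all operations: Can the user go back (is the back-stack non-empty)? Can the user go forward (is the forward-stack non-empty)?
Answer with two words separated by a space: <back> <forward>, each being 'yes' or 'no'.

After 1 (visit(I)): cur=I back=1 fwd=0
After 2 (visit(O)): cur=O back=2 fwd=0
After 3 (back): cur=I back=1 fwd=1
After 4 (visit(L)): cur=L back=2 fwd=0
After 5 (visit(H)): cur=H back=3 fwd=0
After 6 (visit(J)): cur=J back=4 fwd=0

Answer: yes no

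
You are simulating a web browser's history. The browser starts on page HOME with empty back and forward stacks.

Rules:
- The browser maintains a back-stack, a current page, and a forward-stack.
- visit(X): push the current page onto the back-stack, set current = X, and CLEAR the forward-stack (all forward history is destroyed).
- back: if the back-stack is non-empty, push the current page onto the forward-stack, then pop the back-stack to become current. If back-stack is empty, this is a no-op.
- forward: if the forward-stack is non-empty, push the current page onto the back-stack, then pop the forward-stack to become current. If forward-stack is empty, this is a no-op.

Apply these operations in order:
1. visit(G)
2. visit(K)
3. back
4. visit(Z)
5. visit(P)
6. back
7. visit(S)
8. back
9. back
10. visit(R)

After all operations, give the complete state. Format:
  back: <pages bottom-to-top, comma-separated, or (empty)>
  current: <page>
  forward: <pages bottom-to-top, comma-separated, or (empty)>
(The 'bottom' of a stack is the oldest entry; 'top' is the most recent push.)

Answer: back: HOME,G
current: R
forward: (empty)

Derivation:
After 1 (visit(G)): cur=G back=1 fwd=0
After 2 (visit(K)): cur=K back=2 fwd=0
After 3 (back): cur=G back=1 fwd=1
After 4 (visit(Z)): cur=Z back=2 fwd=0
After 5 (visit(P)): cur=P back=3 fwd=0
After 6 (back): cur=Z back=2 fwd=1
After 7 (visit(S)): cur=S back=3 fwd=0
After 8 (back): cur=Z back=2 fwd=1
After 9 (back): cur=G back=1 fwd=2
After 10 (visit(R)): cur=R back=2 fwd=0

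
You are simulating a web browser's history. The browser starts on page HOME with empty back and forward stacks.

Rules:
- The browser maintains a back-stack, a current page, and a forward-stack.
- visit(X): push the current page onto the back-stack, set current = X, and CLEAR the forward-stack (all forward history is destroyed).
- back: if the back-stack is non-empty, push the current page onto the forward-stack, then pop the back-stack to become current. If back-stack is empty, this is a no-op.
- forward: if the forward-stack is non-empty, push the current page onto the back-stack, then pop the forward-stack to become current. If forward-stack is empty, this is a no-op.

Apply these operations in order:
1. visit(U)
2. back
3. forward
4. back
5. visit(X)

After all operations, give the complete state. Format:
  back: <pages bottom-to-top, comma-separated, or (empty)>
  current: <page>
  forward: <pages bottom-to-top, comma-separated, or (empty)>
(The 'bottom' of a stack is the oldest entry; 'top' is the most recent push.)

After 1 (visit(U)): cur=U back=1 fwd=0
After 2 (back): cur=HOME back=0 fwd=1
After 3 (forward): cur=U back=1 fwd=0
After 4 (back): cur=HOME back=0 fwd=1
After 5 (visit(X)): cur=X back=1 fwd=0

Answer: back: HOME
current: X
forward: (empty)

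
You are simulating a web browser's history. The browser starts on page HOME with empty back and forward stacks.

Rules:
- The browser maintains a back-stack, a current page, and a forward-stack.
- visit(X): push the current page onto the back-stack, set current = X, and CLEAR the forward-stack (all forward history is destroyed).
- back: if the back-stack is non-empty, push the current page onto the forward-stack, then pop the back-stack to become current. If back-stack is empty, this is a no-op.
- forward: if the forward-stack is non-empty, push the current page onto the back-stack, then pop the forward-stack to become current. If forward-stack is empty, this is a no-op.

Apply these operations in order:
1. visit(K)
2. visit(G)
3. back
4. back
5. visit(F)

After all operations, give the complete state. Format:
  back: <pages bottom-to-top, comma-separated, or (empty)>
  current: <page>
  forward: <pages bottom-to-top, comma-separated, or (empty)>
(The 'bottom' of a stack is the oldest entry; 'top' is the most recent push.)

Answer: back: HOME
current: F
forward: (empty)

Derivation:
After 1 (visit(K)): cur=K back=1 fwd=0
After 2 (visit(G)): cur=G back=2 fwd=0
After 3 (back): cur=K back=1 fwd=1
After 4 (back): cur=HOME back=0 fwd=2
After 5 (visit(F)): cur=F back=1 fwd=0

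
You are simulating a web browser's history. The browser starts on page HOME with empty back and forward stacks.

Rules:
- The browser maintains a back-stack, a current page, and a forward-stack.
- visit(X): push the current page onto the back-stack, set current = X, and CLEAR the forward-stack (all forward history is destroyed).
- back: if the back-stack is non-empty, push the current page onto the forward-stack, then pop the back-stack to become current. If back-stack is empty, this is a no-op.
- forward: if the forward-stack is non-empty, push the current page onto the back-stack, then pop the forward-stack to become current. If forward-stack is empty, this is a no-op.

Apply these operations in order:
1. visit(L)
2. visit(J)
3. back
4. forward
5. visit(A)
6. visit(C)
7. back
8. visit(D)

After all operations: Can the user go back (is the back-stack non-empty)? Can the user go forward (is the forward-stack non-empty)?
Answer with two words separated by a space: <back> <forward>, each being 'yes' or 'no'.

After 1 (visit(L)): cur=L back=1 fwd=0
After 2 (visit(J)): cur=J back=2 fwd=0
After 3 (back): cur=L back=1 fwd=1
After 4 (forward): cur=J back=2 fwd=0
After 5 (visit(A)): cur=A back=3 fwd=0
After 6 (visit(C)): cur=C back=4 fwd=0
After 7 (back): cur=A back=3 fwd=1
After 8 (visit(D)): cur=D back=4 fwd=0

Answer: yes no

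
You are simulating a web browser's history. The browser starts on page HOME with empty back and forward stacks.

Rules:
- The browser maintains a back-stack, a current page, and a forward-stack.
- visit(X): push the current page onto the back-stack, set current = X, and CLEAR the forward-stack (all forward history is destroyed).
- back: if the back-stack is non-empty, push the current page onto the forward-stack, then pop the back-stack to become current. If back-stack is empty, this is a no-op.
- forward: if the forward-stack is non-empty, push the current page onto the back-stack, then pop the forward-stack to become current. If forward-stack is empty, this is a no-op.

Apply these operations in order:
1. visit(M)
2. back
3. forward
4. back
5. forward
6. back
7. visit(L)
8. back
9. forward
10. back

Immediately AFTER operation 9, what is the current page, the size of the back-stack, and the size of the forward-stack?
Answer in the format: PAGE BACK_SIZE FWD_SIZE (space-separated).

After 1 (visit(M)): cur=M back=1 fwd=0
After 2 (back): cur=HOME back=0 fwd=1
After 3 (forward): cur=M back=1 fwd=0
After 4 (back): cur=HOME back=0 fwd=1
After 5 (forward): cur=M back=1 fwd=0
After 6 (back): cur=HOME back=0 fwd=1
After 7 (visit(L)): cur=L back=1 fwd=0
After 8 (back): cur=HOME back=0 fwd=1
After 9 (forward): cur=L back=1 fwd=0

L 1 0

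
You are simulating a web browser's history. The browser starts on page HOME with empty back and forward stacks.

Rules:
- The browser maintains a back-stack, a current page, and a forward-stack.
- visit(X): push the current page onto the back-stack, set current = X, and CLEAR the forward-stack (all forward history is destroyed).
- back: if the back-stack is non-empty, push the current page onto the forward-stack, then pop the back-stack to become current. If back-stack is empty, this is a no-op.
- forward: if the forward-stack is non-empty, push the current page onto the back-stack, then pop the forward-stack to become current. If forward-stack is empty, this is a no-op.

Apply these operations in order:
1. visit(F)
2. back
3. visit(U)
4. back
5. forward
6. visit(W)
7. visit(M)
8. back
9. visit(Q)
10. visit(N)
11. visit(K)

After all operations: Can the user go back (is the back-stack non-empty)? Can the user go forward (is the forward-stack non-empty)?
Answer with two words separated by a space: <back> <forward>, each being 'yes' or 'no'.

Answer: yes no

Derivation:
After 1 (visit(F)): cur=F back=1 fwd=0
After 2 (back): cur=HOME back=0 fwd=1
After 3 (visit(U)): cur=U back=1 fwd=0
After 4 (back): cur=HOME back=0 fwd=1
After 5 (forward): cur=U back=1 fwd=0
After 6 (visit(W)): cur=W back=2 fwd=0
After 7 (visit(M)): cur=M back=3 fwd=0
After 8 (back): cur=W back=2 fwd=1
After 9 (visit(Q)): cur=Q back=3 fwd=0
After 10 (visit(N)): cur=N back=4 fwd=0
After 11 (visit(K)): cur=K back=5 fwd=0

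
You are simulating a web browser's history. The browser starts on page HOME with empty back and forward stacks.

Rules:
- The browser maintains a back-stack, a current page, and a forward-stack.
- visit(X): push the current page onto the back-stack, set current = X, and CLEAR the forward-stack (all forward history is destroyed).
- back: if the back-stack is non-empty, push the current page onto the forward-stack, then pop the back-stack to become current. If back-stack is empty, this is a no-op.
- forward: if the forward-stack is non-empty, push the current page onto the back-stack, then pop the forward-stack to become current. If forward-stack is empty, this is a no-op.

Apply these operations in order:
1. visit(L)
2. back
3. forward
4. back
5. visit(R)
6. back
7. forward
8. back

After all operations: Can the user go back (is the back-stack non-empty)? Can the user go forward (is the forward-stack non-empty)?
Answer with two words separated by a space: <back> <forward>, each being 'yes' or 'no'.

Answer: no yes

Derivation:
After 1 (visit(L)): cur=L back=1 fwd=0
After 2 (back): cur=HOME back=0 fwd=1
After 3 (forward): cur=L back=1 fwd=0
After 4 (back): cur=HOME back=0 fwd=1
After 5 (visit(R)): cur=R back=1 fwd=0
After 6 (back): cur=HOME back=0 fwd=1
After 7 (forward): cur=R back=1 fwd=0
After 8 (back): cur=HOME back=0 fwd=1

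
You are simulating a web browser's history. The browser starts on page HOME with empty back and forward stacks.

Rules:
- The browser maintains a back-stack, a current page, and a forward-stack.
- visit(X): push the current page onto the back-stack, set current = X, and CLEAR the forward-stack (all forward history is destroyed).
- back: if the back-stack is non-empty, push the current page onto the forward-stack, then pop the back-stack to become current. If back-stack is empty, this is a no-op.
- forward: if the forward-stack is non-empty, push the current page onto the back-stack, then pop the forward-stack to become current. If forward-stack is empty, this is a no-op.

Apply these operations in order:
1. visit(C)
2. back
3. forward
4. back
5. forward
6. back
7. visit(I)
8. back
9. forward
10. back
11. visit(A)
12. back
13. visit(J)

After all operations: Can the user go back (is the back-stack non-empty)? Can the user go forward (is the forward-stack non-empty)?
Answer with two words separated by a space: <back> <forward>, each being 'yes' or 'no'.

Answer: yes no

Derivation:
After 1 (visit(C)): cur=C back=1 fwd=0
After 2 (back): cur=HOME back=0 fwd=1
After 3 (forward): cur=C back=1 fwd=0
After 4 (back): cur=HOME back=0 fwd=1
After 5 (forward): cur=C back=1 fwd=0
After 6 (back): cur=HOME back=0 fwd=1
After 7 (visit(I)): cur=I back=1 fwd=0
After 8 (back): cur=HOME back=0 fwd=1
After 9 (forward): cur=I back=1 fwd=0
After 10 (back): cur=HOME back=0 fwd=1
After 11 (visit(A)): cur=A back=1 fwd=0
After 12 (back): cur=HOME back=0 fwd=1
After 13 (visit(J)): cur=J back=1 fwd=0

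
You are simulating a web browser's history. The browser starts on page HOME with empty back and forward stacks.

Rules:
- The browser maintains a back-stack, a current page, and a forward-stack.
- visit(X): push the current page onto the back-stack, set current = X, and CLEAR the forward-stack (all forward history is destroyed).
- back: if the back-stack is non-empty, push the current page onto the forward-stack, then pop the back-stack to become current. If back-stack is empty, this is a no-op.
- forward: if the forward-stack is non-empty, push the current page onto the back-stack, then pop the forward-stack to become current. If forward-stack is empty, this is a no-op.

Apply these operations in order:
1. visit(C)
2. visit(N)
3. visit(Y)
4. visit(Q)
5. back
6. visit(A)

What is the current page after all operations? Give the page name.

Answer: A

Derivation:
After 1 (visit(C)): cur=C back=1 fwd=0
After 2 (visit(N)): cur=N back=2 fwd=0
After 3 (visit(Y)): cur=Y back=3 fwd=0
After 4 (visit(Q)): cur=Q back=4 fwd=0
After 5 (back): cur=Y back=3 fwd=1
After 6 (visit(A)): cur=A back=4 fwd=0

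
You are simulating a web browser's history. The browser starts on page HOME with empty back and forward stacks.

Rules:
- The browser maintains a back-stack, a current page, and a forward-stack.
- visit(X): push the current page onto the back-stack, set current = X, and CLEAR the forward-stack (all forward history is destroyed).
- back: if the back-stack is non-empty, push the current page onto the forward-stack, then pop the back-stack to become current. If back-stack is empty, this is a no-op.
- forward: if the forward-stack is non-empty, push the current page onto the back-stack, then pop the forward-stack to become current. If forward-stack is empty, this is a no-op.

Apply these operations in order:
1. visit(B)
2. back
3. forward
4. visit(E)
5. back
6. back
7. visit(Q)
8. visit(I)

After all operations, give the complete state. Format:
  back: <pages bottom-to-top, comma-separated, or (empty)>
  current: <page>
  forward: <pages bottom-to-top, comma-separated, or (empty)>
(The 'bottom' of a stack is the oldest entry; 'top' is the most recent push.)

After 1 (visit(B)): cur=B back=1 fwd=0
After 2 (back): cur=HOME back=0 fwd=1
After 3 (forward): cur=B back=1 fwd=0
After 4 (visit(E)): cur=E back=2 fwd=0
After 5 (back): cur=B back=1 fwd=1
After 6 (back): cur=HOME back=0 fwd=2
After 7 (visit(Q)): cur=Q back=1 fwd=0
After 8 (visit(I)): cur=I back=2 fwd=0

Answer: back: HOME,Q
current: I
forward: (empty)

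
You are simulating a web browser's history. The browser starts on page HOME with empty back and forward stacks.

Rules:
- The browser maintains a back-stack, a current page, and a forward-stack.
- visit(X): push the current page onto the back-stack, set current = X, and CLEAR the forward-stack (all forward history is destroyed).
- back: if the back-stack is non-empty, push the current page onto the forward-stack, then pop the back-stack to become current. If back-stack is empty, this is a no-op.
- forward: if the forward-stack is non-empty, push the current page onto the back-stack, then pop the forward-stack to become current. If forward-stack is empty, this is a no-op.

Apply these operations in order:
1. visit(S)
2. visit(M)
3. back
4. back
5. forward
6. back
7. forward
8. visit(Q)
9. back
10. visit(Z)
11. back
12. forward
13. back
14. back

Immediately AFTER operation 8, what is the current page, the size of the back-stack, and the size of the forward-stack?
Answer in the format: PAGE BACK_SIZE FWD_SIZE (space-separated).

After 1 (visit(S)): cur=S back=1 fwd=0
After 2 (visit(M)): cur=M back=2 fwd=0
After 3 (back): cur=S back=1 fwd=1
After 4 (back): cur=HOME back=0 fwd=2
After 5 (forward): cur=S back=1 fwd=1
After 6 (back): cur=HOME back=0 fwd=2
After 7 (forward): cur=S back=1 fwd=1
After 8 (visit(Q)): cur=Q back=2 fwd=0

Q 2 0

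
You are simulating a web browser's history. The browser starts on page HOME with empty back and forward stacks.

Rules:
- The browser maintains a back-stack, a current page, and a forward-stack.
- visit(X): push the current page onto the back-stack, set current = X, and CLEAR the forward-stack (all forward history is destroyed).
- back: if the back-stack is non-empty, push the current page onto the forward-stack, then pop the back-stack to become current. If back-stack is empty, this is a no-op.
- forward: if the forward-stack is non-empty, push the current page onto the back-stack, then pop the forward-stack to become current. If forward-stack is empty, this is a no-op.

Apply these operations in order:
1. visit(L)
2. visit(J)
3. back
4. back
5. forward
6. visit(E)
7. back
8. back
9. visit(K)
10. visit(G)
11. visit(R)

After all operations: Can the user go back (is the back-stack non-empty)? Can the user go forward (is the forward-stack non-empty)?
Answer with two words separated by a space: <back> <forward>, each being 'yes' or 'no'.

After 1 (visit(L)): cur=L back=1 fwd=0
After 2 (visit(J)): cur=J back=2 fwd=0
After 3 (back): cur=L back=1 fwd=1
After 4 (back): cur=HOME back=0 fwd=2
After 5 (forward): cur=L back=1 fwd=1
After 6 (visit(E)): cur=E back=2 fwd=0
After 7 (back): cur=L back=1 fwd=1
After 8 (back): cur=HOME back=0 fwd=2
After 9 (visit(K)): cur=K back=1 fwd=0
After 10 (visit(G)): cur=G back=2 fwd=0
After 11 (visit(R)): cur=R back=3 fwd=0

Answer: yes no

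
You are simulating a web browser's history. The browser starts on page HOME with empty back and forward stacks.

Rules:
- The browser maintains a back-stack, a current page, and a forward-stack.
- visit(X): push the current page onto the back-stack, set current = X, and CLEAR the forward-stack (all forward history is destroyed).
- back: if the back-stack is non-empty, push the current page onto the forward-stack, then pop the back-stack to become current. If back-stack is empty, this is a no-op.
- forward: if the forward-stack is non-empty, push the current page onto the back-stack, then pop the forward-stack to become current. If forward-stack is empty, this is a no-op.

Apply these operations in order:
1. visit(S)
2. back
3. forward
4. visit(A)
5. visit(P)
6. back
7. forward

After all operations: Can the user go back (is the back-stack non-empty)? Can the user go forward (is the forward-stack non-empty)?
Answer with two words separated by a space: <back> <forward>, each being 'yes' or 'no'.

After 1 (visit(S)): cur=S back=1 fwd=0
After 2 (back): cur=HOME back=0 fwd=1
After 3 (forward): cur=S back=1 fwd=0
After 4 (visit(A)): cur=A back=2 fwd=0
After 5 (visit(P)): cur=P back=3 fwd=0
After 6 (back): cur=A back=2 fwd=1
After 7 (forward): cur=P back=3 fwd=0

Answer: yes no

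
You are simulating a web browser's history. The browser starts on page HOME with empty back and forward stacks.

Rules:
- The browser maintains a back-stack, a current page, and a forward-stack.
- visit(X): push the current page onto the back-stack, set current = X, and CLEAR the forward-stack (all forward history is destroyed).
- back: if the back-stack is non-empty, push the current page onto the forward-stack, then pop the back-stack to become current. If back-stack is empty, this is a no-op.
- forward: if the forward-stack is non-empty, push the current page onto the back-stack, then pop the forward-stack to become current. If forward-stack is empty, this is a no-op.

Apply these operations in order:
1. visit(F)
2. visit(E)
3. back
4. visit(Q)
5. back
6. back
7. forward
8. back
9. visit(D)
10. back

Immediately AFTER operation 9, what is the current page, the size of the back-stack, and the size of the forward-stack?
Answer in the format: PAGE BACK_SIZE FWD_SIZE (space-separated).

After 1 (visit(F)): cur=F back=1 fwd=0
After 2 (visit(E)): cur=E back=2 fwd=0
After 3 (back): cur=F back=1 fwd=1
After 4 (visit(Q)): cur=Q back=2 fwd=0
After 5 (back): cur=F back=1 fwd=1
After 6 (back): cur=HOME back=0 fwd=2
After 7 (forward): cur=F back=1 fwd=1
After 8 (back): cur=HOME back=0 fwd=2
After 9 (visit(D)): cur=D back=1 fwd=0

D 1 0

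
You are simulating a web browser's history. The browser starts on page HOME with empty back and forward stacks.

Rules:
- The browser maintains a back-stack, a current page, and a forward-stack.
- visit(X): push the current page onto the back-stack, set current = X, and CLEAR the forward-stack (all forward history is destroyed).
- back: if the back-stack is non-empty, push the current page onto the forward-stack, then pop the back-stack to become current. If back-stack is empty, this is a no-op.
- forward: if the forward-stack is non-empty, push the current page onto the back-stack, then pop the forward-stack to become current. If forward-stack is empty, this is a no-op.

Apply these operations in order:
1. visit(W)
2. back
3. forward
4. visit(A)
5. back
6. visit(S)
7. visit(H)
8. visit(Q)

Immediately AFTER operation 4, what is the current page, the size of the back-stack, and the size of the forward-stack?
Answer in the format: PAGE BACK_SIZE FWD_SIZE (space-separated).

After 1 (visit(W)): cur=W back=1 fwd=0
After 2 (back): cur=HOME back=0 fwd=1
After 3 (forward): cur=W back=1 fwd=0
After 4 (visit(A)): cur=A back=2 fwd=0

A 2 0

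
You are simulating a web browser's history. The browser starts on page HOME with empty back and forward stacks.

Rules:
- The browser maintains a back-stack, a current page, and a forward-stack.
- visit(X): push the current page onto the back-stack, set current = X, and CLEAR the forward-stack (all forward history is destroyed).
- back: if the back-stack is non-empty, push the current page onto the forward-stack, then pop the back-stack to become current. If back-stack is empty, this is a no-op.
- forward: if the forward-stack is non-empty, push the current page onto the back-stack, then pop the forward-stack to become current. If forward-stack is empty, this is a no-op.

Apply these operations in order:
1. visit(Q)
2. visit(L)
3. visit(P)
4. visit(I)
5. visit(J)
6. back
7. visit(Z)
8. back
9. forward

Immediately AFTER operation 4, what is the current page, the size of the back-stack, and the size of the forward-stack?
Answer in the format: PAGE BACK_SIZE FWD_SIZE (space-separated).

After 1 (visit(Q)): cur=Q back=1 fwd=0
After 2 (visit(L)): cur=L back=2 fwd=0
After 3 (visit(P)): cur=P back=3 fwd=0
After 4 (visit(I)): cur=I back=4 fwd=0

I 4 0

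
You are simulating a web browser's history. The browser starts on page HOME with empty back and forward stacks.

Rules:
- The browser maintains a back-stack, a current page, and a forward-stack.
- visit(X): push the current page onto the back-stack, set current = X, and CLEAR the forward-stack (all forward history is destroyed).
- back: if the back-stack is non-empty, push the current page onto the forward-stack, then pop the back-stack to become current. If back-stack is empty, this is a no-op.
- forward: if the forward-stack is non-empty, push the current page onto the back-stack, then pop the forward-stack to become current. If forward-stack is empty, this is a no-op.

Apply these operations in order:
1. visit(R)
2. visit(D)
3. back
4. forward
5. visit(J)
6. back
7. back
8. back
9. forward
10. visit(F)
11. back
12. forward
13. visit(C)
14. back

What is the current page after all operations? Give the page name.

After 1 (visit(R)): cur=R back=1 fwd=0
After 2 (visit(D)): cur=D back=2 fwd=0
After 3 (back): cur=R back=1 fwd=1
After 4 (forward): cur=D back=2 fwd=0
After 5 (visit(J)): cur=J back=3 fwd=0
After 6 (back): cur=D back=2 fwd=1
After 7 (back): cur=R back=1 fwd=2
After 8 (back): cur=HOME back=0 fwd=3
After 9 (forward): cur=R back=1 fwd=2
After 10 (visit(F)): cur=F back=2 fwd=0
After 11 (back): cur=R back=1 fwd=1
After 12 (forward): cur=F back=2 fwd=0
After 13 (visit(C)): cur=C back=3 fwd=0
After 14 (back): cur=F back=2 fwd=1

Answer: F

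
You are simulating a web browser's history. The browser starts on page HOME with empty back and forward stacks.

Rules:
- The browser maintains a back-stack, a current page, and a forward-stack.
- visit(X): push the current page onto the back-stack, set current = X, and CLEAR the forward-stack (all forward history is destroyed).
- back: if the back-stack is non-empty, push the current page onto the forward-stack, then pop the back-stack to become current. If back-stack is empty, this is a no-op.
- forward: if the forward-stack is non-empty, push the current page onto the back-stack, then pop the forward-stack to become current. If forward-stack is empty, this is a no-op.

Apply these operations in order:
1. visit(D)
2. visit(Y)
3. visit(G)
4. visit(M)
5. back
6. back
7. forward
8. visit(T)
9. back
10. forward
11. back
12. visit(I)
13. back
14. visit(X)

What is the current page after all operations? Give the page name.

Answer: X

Derivation:
After 1 (visit(D)): cur=D back=1 fwd=0
After 2 (visit(Y)): cur=Y back=2 fwd=0
After 3 (visit(G)): cur=G back=3 fwd=0
After 4 (visit(M)): cur=M back=4 fwd=0
After 5 (back): cur=G back=3 fwd=1
After 6 (back): cur=Y back=2 fwd=2
After 7 (forward): cur=G back=3 fwd=1
After 8 (visit(T)): cur=T back=4 fwd=0
After 9 (back): cur=G back=3 fwd=1
After 10 (forward): cur=T back=4 fwd=0
After 11 (back): cur=G back=3 fwd=1
After 12 (visit(I)): cur=I back=4 fwd=0
After 13 (back): cur=G back=3 fwd=1
After 14 (visit(X)): cur=X back=4 fwd=0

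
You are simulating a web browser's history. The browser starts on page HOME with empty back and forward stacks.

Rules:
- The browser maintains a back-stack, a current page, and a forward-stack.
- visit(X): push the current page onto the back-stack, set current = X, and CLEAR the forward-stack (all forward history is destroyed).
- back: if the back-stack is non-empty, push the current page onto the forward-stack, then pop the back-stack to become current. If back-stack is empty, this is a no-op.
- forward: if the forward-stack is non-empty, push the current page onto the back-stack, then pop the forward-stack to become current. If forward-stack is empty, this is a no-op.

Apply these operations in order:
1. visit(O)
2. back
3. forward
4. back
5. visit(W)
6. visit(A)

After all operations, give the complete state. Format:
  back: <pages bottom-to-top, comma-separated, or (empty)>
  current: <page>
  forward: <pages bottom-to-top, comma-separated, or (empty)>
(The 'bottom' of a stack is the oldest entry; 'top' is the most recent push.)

Answer: back: HOME,W
current: A
forward: (empty)

Derivation:
After 1 (visit(O)): cur=O back=1 fwd=0
After 2 (back): cur=HOME back=0 fwd=1
After 3 (forward): cur=O back=1 fwd=0
After 4 (back): cur=HOME back=0 fwd=1
After 5 (visit(W)): cur=W back=1 fwd=0
After 6 (visit(A)): cur=A back=2 fwd=0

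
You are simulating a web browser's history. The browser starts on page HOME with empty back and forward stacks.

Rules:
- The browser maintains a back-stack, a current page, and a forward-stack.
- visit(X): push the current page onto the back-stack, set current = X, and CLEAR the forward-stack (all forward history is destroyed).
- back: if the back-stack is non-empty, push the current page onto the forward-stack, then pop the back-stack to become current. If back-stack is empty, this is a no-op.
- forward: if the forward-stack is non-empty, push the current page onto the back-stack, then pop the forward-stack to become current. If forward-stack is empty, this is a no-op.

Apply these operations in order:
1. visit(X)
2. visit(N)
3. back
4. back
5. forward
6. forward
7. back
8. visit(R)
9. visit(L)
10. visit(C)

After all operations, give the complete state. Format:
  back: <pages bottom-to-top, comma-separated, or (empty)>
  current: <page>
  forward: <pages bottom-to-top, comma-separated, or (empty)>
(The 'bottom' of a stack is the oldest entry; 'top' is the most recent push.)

Answer: back: HOME,X,R,L
current: C
forward: (empty)

Derivation:
After 1 (visit(X)): cur=X back=1 fwd=0
After 2 (visit(N)): cur=N back=2 fwd=0
After 3 (back): cur=X back=1 fwd=1
After 4 (back): cur=HOME back=0 fwd=2
After 5 (forward): cur=X back=1 fwd=1
After 6 (forward): cur=N back=2 fwd=0
After 7 (back): cur=X back=1 fwd=1
After 8 (visit(R)): cur=R back=2 fwd=0
After 9 (visit(L)): cur=L back=3 fwd=0
After 10 (visit(C)): cur=C back=4 fwd=0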